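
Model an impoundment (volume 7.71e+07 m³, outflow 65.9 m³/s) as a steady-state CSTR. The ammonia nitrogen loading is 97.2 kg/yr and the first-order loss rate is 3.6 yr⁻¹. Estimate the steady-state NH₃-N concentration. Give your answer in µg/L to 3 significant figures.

Outflow Q = 65.9 m³/s × 3.156e+07 s/yr = 2.08e+09 m³/yr.
Steady-state CSTR mass balance: W = Q·C + k·V·C, so C = W/(Q + kV).
Q + kV = 2.08e+09 + 3.6·7.71e+07 = 2.357e+09 m³/yr.
C = 97.2/2.357e+09 = 4.124e-08 kg/m³ = 4.124e-05 mg/L = 0.04124 µg/L.

0.0412 µg/L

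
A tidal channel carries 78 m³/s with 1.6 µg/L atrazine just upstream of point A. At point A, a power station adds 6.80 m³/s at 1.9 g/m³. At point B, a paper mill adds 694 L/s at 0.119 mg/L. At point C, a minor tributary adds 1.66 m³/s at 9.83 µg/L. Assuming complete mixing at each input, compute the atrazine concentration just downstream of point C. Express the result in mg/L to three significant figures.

1.6 µg/L = 0.0016 mg/L.
After input A: C = (78·0.0016 + 6.8·1.9) / 84.8 = 0.1538 mg/L.
694 L/s = 0.694 m³/s.
After input B: C = (84.8·0.1538 + 0.694·0.119) / 85.49 = 0.1535 mg/L.
9.83 µg/L = 0.00983 mg/L.
After input C: C = (85.49·0.1535 + 1.66·0.00983) / 87.15 = 0.1508 mg/L.

0.151 mg/L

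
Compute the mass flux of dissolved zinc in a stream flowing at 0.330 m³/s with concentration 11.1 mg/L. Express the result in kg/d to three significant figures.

Mass flux = Q·C = 0.33 m³/s × 11.1 g/m³ = 3.663 g/s.
= 3.663 g/s × 86.4 = 316.5 kg/d.

316 kg/d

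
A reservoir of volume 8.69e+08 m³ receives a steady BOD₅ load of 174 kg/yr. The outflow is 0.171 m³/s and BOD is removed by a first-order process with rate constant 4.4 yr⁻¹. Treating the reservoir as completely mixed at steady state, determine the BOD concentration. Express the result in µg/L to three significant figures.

0.0454 µg/L

Outflow Q = 0.171 m³/s × 3.156e+07 s/yr = 5.396e+06 m³/yr.
Steady-state CSTR mass balance: W = Q·C + k·V·C, so C = W/(Q + kV).
Q + kV = 5.396e+06 + 4.4·8.69e+08 = 3.829e+09 m³/yr.
C = 174/3.829e+09 = 4.544e-08 kg/m³ = 4.544e-05 mg/L = 0.04544 µg/L.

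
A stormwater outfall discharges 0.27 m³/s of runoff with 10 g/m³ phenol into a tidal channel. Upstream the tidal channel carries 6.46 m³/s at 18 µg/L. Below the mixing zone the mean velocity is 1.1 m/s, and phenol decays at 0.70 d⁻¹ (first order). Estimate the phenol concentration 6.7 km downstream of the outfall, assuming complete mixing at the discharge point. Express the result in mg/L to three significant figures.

18 µg/L = 0.018 mg/L.
After complete mixing, C₀ = (0.27·10 + 6.46·0.018) / 6.73 = 0.4185 mg/L.
Travel time t = 6700 m / 1.1 m/s = 6091 s = 0.0705 d.
C = 0.4185·exp(−0.70·0.0705) = 0.4185·0.9519 = 0.3983 mg/L.

0.398 mg/L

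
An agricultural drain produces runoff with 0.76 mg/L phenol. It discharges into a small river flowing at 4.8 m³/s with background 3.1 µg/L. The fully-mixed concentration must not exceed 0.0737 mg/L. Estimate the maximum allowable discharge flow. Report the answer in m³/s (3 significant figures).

0.494 m³/s

3.1 µg/L = 0.0031 mg/L.
Mass balance at complete mixing: C_std·(Q_w + Q_r) = Q_w·C_e + Q_r·C_b.
Rearranging, Q_w = Q_r·(C_std − C_b)/(C_e − C_std) = 4.8·(0.0737 − 0.0031) / (0.76 − 0.0737) = 0.4938 m³/s.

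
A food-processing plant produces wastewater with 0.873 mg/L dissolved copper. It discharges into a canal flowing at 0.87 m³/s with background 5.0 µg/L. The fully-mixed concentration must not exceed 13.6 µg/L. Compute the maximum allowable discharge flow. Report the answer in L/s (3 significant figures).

5.0 µg/L = 0.005 mg/L.
13.6 µg/L = 0.0136 mg/L.
Mass balance at complete mixing: C_std·(Q_w + Q_r) = Q_w·C_e + Q_r·C_b.
Rearranging, Q_w = Q_r·(C_std − C_b)/(C_e − C_std) = 0.87·(0.0136 − 0.005) / (0.873 − 0.0136) = 0.008706 m³/s.
= 8.706 L/s.

8.71 L/s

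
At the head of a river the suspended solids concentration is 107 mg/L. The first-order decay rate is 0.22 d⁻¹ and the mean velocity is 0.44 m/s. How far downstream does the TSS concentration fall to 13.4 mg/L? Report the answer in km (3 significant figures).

359 km

From C = C₀·e^(−kt), t = ln(C₀/C)/k = ln(107/13.4)/0.22 = 2.078/0.22 = 9.444 d.
Distance = v·t = 0.44 m/s × 8.159e+05 s = 3.59e+05 m = 359 km.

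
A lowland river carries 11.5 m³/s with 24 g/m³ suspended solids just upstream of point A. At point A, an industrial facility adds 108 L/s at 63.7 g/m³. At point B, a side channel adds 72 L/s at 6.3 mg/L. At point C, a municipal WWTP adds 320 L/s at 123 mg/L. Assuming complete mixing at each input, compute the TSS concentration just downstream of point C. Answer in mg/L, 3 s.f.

108 L/s = 0.108 m³/s.
After input A: C = (11.5·24 + 0.108·63.7) / 11.61 = 24.37 mg/L.
72 L/s = 0.072 m³/s.
After input B: C = (11.61·24.37 + 0.072·6.3) / 11.68 = 24.26 mg/L.
320 L/s = 0.32 m³/s.
After input C: C = (11.68·24.26 + 0.32·123) / 12 = 26.89 mg/L.

26.9 mg/L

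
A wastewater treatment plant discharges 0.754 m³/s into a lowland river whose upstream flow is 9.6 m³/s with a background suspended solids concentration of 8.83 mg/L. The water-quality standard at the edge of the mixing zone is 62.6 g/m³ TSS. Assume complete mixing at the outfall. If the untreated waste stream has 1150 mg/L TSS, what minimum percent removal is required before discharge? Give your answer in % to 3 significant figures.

Mass balance: 62.6·10.35 = 0.754·Cₑ + 9.6·8.83.
Cₑ = (648.2 − 84.77) / 0.754 = 747.2 mg/L.
Required removal = 1 − 747.2/1150 = 35.03 %.

35.0 %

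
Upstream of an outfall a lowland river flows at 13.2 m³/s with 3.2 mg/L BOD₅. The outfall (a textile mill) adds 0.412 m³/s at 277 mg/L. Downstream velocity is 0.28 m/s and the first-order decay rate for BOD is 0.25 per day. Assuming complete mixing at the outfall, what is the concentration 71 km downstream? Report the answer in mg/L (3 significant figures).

After complete mixing, C₀ = (0.412·277 + 13.2·3.2) / 13.61 = 11.49 mg/L.
Travel time t = 7.1e+04 m / 0.28 m/s = 2.536e+05 s = 2.935 d.
C = 11.49·exp(−0.25·2.935) = 11.49·0.4801 = 5.515 mg/L.

5.52 mg/L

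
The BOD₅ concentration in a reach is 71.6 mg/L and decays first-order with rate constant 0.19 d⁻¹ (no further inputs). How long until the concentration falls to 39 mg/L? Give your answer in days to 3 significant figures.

3.20 d

t = ln(C₀/C)/k = ln(71.6/39)/0.19 = 0.6075/0.19 = 3.198 d.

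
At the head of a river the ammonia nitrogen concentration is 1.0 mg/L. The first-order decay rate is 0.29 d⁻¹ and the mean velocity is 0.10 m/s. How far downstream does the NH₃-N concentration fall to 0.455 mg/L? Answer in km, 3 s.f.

23.5 km

From C = C₀·e^(−kt), t = ln(C₀/C)/k = ln(1.0/0.455)/0.29 = 0.7875/0.29 = 2.715 d.
Distance = v·t = 0.10 m/s × 2.346e+05 s = 2.346e+04 m = 23.46 km.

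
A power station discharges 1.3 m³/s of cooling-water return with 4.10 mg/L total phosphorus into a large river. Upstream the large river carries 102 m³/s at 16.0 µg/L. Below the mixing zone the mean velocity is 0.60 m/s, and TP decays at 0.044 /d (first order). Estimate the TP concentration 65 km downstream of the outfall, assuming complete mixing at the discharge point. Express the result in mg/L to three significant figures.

16.0 µg/L = 0.016 mg/L.
After complete mixing, C₀ = (1.3·4.1 + 102·0.016) / 103.3 = 0.0674 mg/L.
Travel time t = 6.5e+04 m / 0.60 m/s = 1.083e+05 s = 1.254 d.
C = 0.0674·exp(−0.044·1.254) = 0.0674·0.9463 = 0.06378 mg/L.

0.0638 mg/L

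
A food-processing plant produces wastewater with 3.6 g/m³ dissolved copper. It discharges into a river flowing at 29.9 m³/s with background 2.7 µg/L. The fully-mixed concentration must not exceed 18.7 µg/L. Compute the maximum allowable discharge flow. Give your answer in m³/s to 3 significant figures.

0.134 m³/s

2.7 µg/L = 0.0027 mg/L.
18.7 µg/L = 0.0187 mg/L.
Mass balance at complete mixing: C_std·(Q_w + Q_r) = Q_w·C_e + Q_r·C_b.
Rearranging, Q_w = Q_r·(C_std − C_b)/(C_e − C_std) = 29.9·(0.0187 − 0.0027) / (3.6 − 0.0187) = 0.1336 m³/s.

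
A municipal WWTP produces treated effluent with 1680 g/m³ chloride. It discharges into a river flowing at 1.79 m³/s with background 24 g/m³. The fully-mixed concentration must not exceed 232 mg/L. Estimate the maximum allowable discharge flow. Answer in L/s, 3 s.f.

257 L/s

Mass balance at complete mixing: C_std·(Q_w + Q_r) = Q_w·C_e + Q_r·C_b.
Rearranging, Q_w = Q_r·(C_std − C_b)/(C_e − C_std) = 1.79·(232 − 24) / (1680 − 232) = 0.2571 m³/s.
= 257.1 L/s.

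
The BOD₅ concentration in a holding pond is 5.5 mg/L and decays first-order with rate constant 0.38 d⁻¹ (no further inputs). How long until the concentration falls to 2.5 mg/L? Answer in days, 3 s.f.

2.07 d

t = ln(C₀/C)/k = ln(5.5/2.5)/0.38 = 0.7885/0.38 = 2.075 d.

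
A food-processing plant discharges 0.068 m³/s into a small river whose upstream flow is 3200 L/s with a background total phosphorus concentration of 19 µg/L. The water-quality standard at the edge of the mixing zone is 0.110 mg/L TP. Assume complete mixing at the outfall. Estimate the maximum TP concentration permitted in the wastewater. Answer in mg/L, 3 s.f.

3200 L/s = 3.2 m³/s.
19 µg/L = 0.019 mg/L.
Mass balance: 0.11·3.268 = 0.068·Cₑ + 3.2·0.019.
Cₑ = (0.3595 − 0.0608) / 0.068 = 4.392 mg/L.

4.39 mg/L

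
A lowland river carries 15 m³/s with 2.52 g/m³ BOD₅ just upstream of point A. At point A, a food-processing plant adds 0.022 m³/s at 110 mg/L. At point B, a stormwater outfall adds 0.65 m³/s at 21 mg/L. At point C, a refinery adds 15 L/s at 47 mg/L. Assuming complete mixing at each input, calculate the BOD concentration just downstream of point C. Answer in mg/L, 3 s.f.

After input A: C = (15·2.52 + 0.022·110) / 15.02 = 2.677 mg/L.
After input B: C = (15.02·2.677 + 0.65·21) / 15.67 = 3.437 mg/L.
15 L/s = 0.015 m³/s.
After input C: C = (15.67·3.437 + 0.015·47) / 15.69 = 3.479 mg/L.

3.48 mg/L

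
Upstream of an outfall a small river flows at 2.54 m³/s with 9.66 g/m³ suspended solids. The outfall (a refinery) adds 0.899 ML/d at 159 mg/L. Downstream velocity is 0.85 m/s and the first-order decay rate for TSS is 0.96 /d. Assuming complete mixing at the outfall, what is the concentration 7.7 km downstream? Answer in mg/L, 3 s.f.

9.29 mg/L

0.899 ML/d = 0.01041 m³/s.
After complete mixing, C₀ = (0.01041·159 + 2.54·9.66) / 2.55 = 10.27 mg/L.
Travel time t = 7700 m / 0.85 m/s = 9059 s = 0.1048 d.
C = 10.27·exp(−0.96·0.1048) = 10.27·0.9042 = 9.286 mg/L.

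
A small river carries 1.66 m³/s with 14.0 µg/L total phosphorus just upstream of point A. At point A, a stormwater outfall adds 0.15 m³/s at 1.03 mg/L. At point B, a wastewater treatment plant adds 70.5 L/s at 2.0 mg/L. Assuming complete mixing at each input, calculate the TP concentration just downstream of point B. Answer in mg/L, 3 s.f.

0.169 mg/L

14.0 µg/L = 0.014 mg/L.
After input A: C = (1.66·0.014 + 0.15·1.03) / 1.81 = 0.0982 mg/L.
70.5 L/s = 0.0705 m³/s.
After input B: C = (1.81·0.0982 + 0.0705·2) / 1.88 = 0.1695 mg/L.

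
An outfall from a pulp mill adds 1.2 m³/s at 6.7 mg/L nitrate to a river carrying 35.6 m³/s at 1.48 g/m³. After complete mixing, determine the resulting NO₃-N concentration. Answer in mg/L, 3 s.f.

1.65 mg/L

Conservation of mass across the mixing zone: C = (1.2·6.7 + 35.6·1.48) / (1.2 + 35.6) = 60.73/36.8 = 1.65 mg/L.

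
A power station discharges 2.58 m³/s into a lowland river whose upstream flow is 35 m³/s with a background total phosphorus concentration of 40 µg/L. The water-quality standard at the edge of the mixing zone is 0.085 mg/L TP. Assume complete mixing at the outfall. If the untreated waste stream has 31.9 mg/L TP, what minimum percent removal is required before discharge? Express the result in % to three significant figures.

40 µg/L = 0.04 mg/L.
Mass balance: 0.085·37.58 = 2.58·Cₑ + 35·0.04.
Cₑ = (3.194 − 1.4) / 2.58 = 0.6955 mg/L.
Required removal = 1 − 0.6955/31.9 = 97.82 %.

97.8 %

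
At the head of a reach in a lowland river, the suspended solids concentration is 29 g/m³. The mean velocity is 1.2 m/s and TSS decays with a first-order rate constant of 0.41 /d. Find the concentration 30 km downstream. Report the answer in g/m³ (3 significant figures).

Travel time t = 30 km / 1.2 m/s = 3e+04/1.2 = 2.5e+04 s = 0.2894 d.
First-order decay: C = 29·exp(−0.41·0.2894) = 29·0.8881 = 25.76 g/m³.

25.8 g/m³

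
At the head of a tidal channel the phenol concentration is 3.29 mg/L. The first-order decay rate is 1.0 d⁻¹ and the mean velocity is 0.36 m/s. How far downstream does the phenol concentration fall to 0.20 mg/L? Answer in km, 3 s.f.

87.1 km

From C = C₀·e^(−kt), t = ln(C₀/C)/k = ln(3.29/0.20)/1.0 = 2.8/1.0 = 2.8 d.
Distance = v·t = 0.36 m/s × 2.419e+05 s = 8.71e+04 m = 87.1 km.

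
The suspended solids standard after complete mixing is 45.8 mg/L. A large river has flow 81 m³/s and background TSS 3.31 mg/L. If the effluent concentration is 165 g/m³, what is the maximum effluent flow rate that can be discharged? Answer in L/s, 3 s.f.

28900 L/s

Mass balance at complete mixing: C_std·(Q_w + Q_r) = Q_w·C_e + Q_r·C_b.
Rearranging, Q_w = Q_r·(C_std − C_b)/(C_e − C_std) = 81·(45.8 − 3.31) / (165 − 45.8) = 28.87 m³/s.
= 2.887e+04 L/s.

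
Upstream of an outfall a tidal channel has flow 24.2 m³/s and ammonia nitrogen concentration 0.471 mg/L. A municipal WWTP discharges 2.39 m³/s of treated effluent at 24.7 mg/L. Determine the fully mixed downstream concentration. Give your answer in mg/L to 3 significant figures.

2.65 mg/L

By mass balance at complete mixing, C = (2.39·24.7 + 24.2·0.471) / (2.39 + 24.2) = 70.43/26.59 = 2.649 mg/L.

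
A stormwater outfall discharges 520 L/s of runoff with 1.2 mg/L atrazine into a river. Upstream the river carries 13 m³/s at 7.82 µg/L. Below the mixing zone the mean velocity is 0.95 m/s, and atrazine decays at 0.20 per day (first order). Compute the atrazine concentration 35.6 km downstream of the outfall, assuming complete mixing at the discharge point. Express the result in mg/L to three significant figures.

520 L/s = 0.52 m³/s.
7.82 µg/L = 0.00782 mg/L.
After complete mixing, C₀ = (0.52·1.2 + 13·0.00782) / 13.52 = 0.05367 mg/L.
Travel time t = 3.56e+04 m / 0.95 m/s = 3.747e+04 s = 0.4337 d.
C = 0.05367·exp(−0.20·0.4337) = 0.05367·0.9169 = 0.04921 mg/L.

0.0492 mg/L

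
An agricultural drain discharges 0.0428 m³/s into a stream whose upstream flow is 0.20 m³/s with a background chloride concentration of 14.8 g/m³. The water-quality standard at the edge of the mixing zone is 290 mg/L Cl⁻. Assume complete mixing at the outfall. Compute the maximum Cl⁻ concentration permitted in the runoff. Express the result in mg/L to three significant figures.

Mass balance: 290·0.2428 = 0.0428·Cₑ + 0.2·14.8.
Cₑ = (70.41 − 2.96) / 0.0428 = 1576 mg/L.

1580 mg/L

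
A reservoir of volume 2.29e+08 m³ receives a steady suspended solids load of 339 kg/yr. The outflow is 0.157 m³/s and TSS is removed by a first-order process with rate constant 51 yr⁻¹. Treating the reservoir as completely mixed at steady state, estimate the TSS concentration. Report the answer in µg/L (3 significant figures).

Outflow Q = 0.157 m³/s × 3.156e+07 s/yr = 4.955e+06 m³/yr.
Steady-state CSTR mass balance: W = Q·C + k·V·C, so C = W/(Q + kV).
Q + kV = 4.955e+06 + 51·2.29e+08 = 1.168e+10 m³/yr.
C = 339/1.168e+10 = 2.901e-08 kg/m³ = 2.901e-05 mg/L = 0.02901 µg/L.

0.0290 µg/L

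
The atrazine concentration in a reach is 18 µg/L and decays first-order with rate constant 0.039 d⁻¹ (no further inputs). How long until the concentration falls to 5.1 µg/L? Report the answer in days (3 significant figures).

32.3 d

t = ln(C₀/C)/k = ln(18/5.1)/0.039 = 1.261/0.039 = 32.34 d.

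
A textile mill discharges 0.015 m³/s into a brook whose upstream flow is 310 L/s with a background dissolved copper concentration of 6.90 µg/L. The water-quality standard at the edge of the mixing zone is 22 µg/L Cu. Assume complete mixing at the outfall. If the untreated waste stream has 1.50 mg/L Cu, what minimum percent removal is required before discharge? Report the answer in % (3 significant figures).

77.7 %

310 L/s = 0.31 m³/s.
6.90 µg/L = 0.0069 mg/L.
22 µg/L = 0.022 mg/L.
Mass balance: 0.022·0.325 = 0.015·Cₑ + 0.31·0.0069.
Cₑ = (0.00715 − 0.002139) / 0.015 = 0.3341 mg/L.
Required removal = 1 − 0.3341/1.50 = 77.73 %.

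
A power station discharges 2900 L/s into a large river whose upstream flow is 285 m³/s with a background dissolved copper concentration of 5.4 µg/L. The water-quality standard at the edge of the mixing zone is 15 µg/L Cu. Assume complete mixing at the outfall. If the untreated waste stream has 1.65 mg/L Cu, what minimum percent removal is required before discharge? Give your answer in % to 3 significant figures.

2900 L/s = 2.9 m³/s.
5.4 µg/L = 0.0054 mg/L.
15 µg/L = 0.015 mg/L.
Mass balance: 0.015·287.9 = 2.9·Cₑ + 285·0.0054.
Cₑ = (4.318 − 1.539) / 2.9 = 0.9584 mg/L.
Required removal = 1 − 0.9584/1.65 = 41.91 %.

41.9 %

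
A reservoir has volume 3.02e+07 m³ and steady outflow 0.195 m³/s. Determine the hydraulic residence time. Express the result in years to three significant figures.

4.91 yr

Q = 0.195 m³/s × 3.156e+07 s/yr = 6.154e+06 m³/yr.
Hydraulic residence time τ = V/Q = 3.02e+07/6.154e+06 = 4.908 yr.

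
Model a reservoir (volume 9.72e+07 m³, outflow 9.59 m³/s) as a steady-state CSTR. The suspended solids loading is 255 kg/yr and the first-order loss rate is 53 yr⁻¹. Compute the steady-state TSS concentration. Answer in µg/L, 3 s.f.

Outflow Q = 9.59 m³/s × 3.156e+07 s/yr = 3.026e+08 m³/yr.
Steady-state CSTR mass balance: W = Q·C + k·V·C, so C = W/(Q + kV).
Q + kV = 3.026e+08 + 53·9.72e+07 = 5.454e+09 m³/yr.
C = 255/5.454e+09 = 4.675e-08 kg/m³ = 4.675e-05 mg/L = 0.04675 µg/L.

0.0468 µg/L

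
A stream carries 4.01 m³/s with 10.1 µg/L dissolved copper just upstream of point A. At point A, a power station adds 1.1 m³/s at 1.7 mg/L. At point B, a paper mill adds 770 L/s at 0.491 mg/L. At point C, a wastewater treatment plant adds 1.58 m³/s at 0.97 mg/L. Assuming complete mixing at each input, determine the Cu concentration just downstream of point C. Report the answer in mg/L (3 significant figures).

10.1 µg/L = 0.0101 mg/L.
After input A: C = (4.01·0.0101 + 1.1·1.7) / 5.11 = 0.3739 mg/L.
770 L/s = 0.77 m³/s.
After input B: C = (5.11·0.3739 + 0.77·0.491) / 5.88 = 0.3892 mg/L.
After input C: C = (5.88·0.3892 + 1.58·0.97) / 7.46 = 0.5122 mg/L.

0.512 mg/L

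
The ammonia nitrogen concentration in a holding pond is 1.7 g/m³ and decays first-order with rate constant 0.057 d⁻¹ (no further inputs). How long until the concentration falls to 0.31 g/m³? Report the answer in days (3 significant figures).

t = ln(C₀/C)/k = ln(1.7/0.31)/0.057 = 1.702/0.057 = 29.86 d.

29.9 d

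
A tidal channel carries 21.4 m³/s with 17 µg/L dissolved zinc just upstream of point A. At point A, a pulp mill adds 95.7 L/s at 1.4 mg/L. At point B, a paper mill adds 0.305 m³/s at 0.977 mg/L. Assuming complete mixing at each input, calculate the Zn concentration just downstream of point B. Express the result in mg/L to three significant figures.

0.0365 mg/L

17 µg/L = 0.017 mg/L.
95.7 L/s = 0.0957 m³/s.
After input A: C = (21.4·0.017 + 0.0957·1.4) / 21.5 = 0.02316 mg/L.
After input B: C = (21.5·0.02316 + 0.305·0.977) / 21.8 = 0.0365 mg/L.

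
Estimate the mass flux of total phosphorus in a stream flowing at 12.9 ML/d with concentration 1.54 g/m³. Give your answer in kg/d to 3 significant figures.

12.9 ML/d = 0.1493 m³/s.
Mass flux = Q·C = 0.1493 m³/s × 1.54 g/m³ = 0.2299 g/s.
= 0.2299 g/s × 86.4 = 19.87 kg/d.

19.9 kg/d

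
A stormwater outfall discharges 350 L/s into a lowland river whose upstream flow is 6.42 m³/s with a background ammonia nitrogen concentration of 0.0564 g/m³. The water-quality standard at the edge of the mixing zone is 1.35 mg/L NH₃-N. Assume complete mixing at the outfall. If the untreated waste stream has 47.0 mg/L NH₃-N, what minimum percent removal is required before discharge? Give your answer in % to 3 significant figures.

350 L/s = 0.35 m³/s.
Mass balance: 1.35·6.77 = 0.35·Cₑ + 6.42·0.0564.
Cₑ = (9.139 − 0.3621) / 0.35 = 25.08 mg/L.
Required removal = 1 − 25.08/47.0 = 46.64 %.

46.6 %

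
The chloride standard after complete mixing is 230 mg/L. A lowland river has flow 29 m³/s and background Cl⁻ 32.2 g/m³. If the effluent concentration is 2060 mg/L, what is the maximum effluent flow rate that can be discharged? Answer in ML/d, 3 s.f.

Mass balance at complete mixing: C_std·(Q_w + Q_r) = Q_w·C_e + Q_r·C_b.
Rearranging, Q_w = Q_r·(C_std − C_b)/(C_e − C_std) = 29·(230 − 32.2) / (2060 − 230) = 3.135 m³/s.
= 270.8 ML/d.

271 ML/d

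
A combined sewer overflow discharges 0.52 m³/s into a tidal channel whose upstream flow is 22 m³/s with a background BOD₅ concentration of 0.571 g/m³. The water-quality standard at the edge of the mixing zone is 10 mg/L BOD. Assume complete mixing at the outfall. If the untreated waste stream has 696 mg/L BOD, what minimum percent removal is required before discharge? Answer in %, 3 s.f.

41.2 %

Mass balance: 10·22.52 = 0.52·Cₑ + 22·0.571.
Cₑ = (225.2 − 12.56) / 0.52 = 408.9 mg/L.
Required removal = 1 − 408.9/696 = 41.25 %.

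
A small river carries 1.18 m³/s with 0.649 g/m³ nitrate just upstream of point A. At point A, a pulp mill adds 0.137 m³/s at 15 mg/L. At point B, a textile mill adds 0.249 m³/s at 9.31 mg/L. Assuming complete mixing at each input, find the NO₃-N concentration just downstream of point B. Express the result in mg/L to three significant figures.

After input A: C = (1.18·0.649 + 0.137·15) / 1.317 = 2.142 mg/L.
After input B: C = (1.317·2.142 + 0.249·9.31) / 1.566 = 3.282 mg/L.

3.28 mg/L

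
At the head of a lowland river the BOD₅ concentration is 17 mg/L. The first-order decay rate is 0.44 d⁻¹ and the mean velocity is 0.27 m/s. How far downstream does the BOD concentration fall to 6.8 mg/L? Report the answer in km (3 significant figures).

48.6 km

From C = C₀·e^(−kt), t = ln(C₀/C)/k = ln(17/6.8)/0.44 = 0.9163/0.44 = 2.082 d.
Distance = v·t = 0.27 m/s × 1.799e+05 s = 4.858e+04 m = 48.58 km.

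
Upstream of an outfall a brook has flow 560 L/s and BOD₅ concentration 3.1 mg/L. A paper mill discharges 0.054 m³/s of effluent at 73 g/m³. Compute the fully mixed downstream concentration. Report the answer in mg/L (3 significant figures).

9.25 mg/L

560 L/s = 0.56 m³/s.
By mass balance at complete mixing, C = (0.054·73 + 0.56·3.1) / (0.054 + 0.56) = 5.678/0.614 = 9.248 mg/L.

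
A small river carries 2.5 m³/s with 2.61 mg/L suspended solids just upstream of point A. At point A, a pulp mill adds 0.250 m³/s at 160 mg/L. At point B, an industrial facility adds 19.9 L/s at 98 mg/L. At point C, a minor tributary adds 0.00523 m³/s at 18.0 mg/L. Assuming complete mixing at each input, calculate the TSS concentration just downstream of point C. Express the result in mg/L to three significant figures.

After input A: C = (2.5·2.61 + 0.25·160) / 2.75 = 16.92 mg/L.
19.9 L/s = 0.0199 m³/s.
After input B: C = (2.75·16.92 + 0.0199·98) / 2.77 = 17.5 mg/L.
After input C: C = (2.77·17.5 + 0.00523·18) / 2.775 = 17.5 mg/L.

17.5 mg/L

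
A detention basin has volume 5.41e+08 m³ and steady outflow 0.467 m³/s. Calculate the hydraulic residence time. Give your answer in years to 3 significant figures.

Q = 0.467 m³/s × 3.156e+07 s/yr = 1.474e+07 m³/yr.
Hydraulic residence time τ = V/Q = 5.41e+08/1.474e+07 = 36.71 yr.

36.7 yr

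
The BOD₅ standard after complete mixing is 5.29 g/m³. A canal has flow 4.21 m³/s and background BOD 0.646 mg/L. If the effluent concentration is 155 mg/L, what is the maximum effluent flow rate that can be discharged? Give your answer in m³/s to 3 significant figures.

0.131 m³/s

Mass balance at complete mixing: C_std·(Q_w + Q_r) = Q_w·C_e + Q_r·C_b.
Rearranging, Q_w = Q_r·(C_std − C_b)/(C_e − C_std) = 4.21·(5.29 − 0.646) / (155 − 5.29) = 0.1306 m³/s.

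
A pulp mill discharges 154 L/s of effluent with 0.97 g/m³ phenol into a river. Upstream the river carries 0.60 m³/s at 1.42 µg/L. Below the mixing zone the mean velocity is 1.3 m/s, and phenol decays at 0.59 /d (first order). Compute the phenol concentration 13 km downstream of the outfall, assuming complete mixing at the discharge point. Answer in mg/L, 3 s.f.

154 L/s = 0.154 m³/s.
1.42 µg/L = 0.00142 mg/L.
After complete mixing, C₀ = (0.154·0.97 + 0.6·0.00142) / 0.754 = 0.1992 mg/L.
Travel time t = 1.3e+04 m / 1.3 m/s = 1e+04 s = 0.1157 d.
C = 0.1992·exp(−0.59·0.1157) = 0.1992·0.934 = 0.1861 mg/L.

0.186 mg/L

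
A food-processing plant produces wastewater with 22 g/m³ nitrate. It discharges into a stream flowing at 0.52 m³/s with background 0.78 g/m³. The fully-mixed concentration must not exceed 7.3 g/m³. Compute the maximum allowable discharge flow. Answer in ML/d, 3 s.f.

19.9 ML/d

Mass balance at complete mixing: C_std·(Q_w + Q_r) = Q_w·C_e + Q_r·C_b.
Rearranging, Q_w = Q_r·(C_std − C_b)/(C_e − C_std) = 0.52·(7.3 − 0.78) / (22 − 7.3) = 0.2306 m³/s.
= 19.93 ML/d.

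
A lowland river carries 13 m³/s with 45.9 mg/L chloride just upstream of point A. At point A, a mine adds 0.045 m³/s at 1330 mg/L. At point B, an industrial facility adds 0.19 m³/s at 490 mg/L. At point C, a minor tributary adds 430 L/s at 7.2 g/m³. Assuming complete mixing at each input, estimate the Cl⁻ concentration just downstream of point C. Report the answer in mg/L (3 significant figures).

55.1 mg/L

After input A: C = (13·45.9 + 0.045·1330) / 13.04 = 50.33 mg/L.
After input B: C = (13.04·50.33 + 0.19·490) / 13.23 = 56.64 mg/L.
430 L/s = 0.43 m³/s.
After input C: C = (13.23·56.64 + 0.43·7.2) / 13.66 = 55.09 mg/L.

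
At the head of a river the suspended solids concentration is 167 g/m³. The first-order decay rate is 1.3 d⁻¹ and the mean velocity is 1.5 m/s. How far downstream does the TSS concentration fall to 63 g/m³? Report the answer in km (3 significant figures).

From C = C₀·e^(−kt), t = ln(C₀/C)/k = ln(167/63)/1.3 = 0.9749/1.3 = 0.7499 d.
Distance = v·t = 1.5 m/s × 6.479e+04 s = 9.719e+04 m = 97.19 km.

97.2 km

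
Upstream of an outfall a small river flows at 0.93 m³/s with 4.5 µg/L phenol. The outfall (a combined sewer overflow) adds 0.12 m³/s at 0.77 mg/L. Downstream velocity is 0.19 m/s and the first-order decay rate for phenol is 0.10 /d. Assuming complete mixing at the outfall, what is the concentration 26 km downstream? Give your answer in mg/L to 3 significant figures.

0.0785 mg/L

4.5 µg/L = 0.0045 mg/L.
After complete mixing, C₀ = (0.12·0.77 + 0.93·0.0045) / 1.05 = 0.09199 mg/L.
Travel time t = 2.6e+04 m / 0.19 m/s = 1.368e+05 s = 1.584 d.
C = 0.09199·exp(−0.10·1.584) = 0.09199·0.8535 = 0.07851 mg/L.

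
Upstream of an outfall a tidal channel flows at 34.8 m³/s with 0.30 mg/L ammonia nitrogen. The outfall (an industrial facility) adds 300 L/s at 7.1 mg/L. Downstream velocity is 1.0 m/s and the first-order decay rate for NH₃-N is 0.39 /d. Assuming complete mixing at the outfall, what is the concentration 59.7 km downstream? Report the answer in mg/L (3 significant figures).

300 L/s = 0.3 m³/s.
After complete mixing, C₀ = (0.3·7.1 + 34.8·0.3) / 35.1 = 0.3581 mg/L.
Travel time t = 5.97e+04 m / 1.0 m/s = 5.97e+04 s = 0.691 d.
C = 0.3581·exp(−0.39·0.691) = 0.3581·0.7638 = 0.2735 mg/L.

0.274 mg/L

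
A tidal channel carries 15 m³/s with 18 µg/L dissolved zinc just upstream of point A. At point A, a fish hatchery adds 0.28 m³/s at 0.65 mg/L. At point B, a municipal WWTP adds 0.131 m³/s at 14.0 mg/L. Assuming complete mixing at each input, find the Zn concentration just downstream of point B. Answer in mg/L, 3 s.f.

0.148 mg/L

18 µg/L = 0.018 mg/L.
After input A: C = (15·0.018 + 0.28·0.65) / 15.28 = 0.02958 mg/L.
After input B: C = (15.28·0.02958 + 0.131·14) / 15.41 = 0.1483 mg/L.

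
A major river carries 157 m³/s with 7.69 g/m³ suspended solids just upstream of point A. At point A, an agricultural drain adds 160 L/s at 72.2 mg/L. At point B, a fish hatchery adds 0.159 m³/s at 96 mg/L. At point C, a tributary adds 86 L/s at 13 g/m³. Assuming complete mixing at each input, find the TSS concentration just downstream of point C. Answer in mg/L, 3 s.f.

7.85 mg/L

160 L/s = 0.16 m³/s.
After input A: C = (157·7.69 + 0.16·72.2) / 157.2 = 7.756 mg/L.
After input B: C = (157.2·7.756 + 0.159·96) / 157.3 = 7.845 mg/L.
86 L/s = 0.086 m³/s.
After input C: C = (157.3·7.845 + 0.086·13) / 157.4 = 7.848 mg/L.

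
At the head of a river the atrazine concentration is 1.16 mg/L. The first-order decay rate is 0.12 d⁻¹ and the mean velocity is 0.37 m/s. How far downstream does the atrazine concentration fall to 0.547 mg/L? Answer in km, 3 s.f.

200 km

From C = C₀·e^(−kt), t = ln(C₀/C)/k = ln(1.16/0.547)/0.12 = 0.7517/0.12 = 6.264 d.
Distance = v·t = 0.37 m/s × 5.412e+05 s = 2.003e+05 m = 200.3 km.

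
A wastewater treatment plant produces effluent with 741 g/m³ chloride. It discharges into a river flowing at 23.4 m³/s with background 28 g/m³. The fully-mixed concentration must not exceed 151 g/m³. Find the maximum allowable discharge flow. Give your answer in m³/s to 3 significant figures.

4.88 m³/s

Mass balance at complete mixing: C_std·(Q_w + Q_r) = Q_w·C_e + Q_r·C_b.
Rearranging, Q_w = Q_r·(C_std − C_b)/(C_e − C_std) = 23.4·(151 − 28) / (741 − 151) = 4.878 m³/s.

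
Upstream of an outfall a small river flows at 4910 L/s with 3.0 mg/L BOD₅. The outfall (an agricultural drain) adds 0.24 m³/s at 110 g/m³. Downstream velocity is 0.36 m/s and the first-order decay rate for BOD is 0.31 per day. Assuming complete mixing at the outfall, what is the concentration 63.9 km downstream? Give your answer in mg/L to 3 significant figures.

4.22 mg/L

4910 L/s = 4.91 m³/s.
After complete mixing, C₀ = (0.24·110 + 4.91·3) / 5.15 = 7.986 mg/L.
Travel time t = 6.39e+04 m / 0.36 m/s = 1.775e+05 s = 2.054 d.
C = 7.986·exp(−0.31·2.054) = 7.986·0.5289 = 4.224 mg/L.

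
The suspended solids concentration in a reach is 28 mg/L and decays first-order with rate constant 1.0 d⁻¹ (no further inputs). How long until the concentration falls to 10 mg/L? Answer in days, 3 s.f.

t = ln(C₀/C)/k = ln(28/10)/1.0 = 1.03/1.0 = 1.03 d.

1.03 d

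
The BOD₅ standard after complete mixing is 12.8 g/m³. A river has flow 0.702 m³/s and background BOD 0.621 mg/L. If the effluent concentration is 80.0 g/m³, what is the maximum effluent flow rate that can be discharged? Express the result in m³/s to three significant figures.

0.127 m³/s

Mass balance at complete mixing: C_std·(Q_w + Q_r) = Q_w·C_e + Q_r·C_b.
Rearranging, Q_w = Q_r·(C_std − C_b)/(C_e − C_std) = 0.702·(12.8 − 0.621) / (80 − 12.8) = 0.1272 m³/s.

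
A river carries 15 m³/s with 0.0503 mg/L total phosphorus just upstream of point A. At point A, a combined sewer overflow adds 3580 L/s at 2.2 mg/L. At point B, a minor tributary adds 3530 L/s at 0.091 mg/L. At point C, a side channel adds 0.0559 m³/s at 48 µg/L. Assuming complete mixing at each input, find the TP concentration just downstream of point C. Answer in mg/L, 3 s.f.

3580 L/s = 3.58 m³/s.
After input A: C = (15·0.0503 + 3.58·2.2) / 18.58 = 0.4645 mg/L.
3530 L/s = 3.53 m³/s.
After input B: C = (18.58·0.4645 + 3.53·0.091) / 22.11 = 0.4049 mg/L.
48 µg/L = 0.048 mg/L.
After input C: C = (22.11·0.4049 + 0.0559·0.048) / 22.17 = 0.404 mg/L.

0.404 mg/L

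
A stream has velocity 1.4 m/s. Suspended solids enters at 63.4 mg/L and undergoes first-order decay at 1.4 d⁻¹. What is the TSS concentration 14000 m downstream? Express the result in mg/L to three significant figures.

53.9 mg/L

Travel time t = 14000 m / 1.4 m/s = 1.4e+04/1.4 = 1e+04 s = 0.1157 d.
First-order decay: C = 63.4·exp(−1.4·0.1157) = 63.4·0.8504 = 53.92 mg/L.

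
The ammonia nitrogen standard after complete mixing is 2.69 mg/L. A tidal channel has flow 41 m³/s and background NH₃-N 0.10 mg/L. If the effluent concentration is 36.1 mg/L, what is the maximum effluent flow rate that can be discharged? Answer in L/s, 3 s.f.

Mass balance at complete mixing: C_std·(Q_w + Q_r) = Q_w·C_e + Q_r·C_b.
Rearranging, Q_w = Q_r·(C_std − C_b)/(C_e − C_std) = 41·(2.69 − 0.1) / (36.1 − 2.69) = 3.178 m³/s.
= 3178 L/s.

3180 L/s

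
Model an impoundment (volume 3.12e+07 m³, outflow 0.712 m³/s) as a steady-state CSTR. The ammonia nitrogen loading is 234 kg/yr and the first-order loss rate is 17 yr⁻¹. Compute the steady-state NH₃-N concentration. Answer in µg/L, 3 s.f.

Outflow Q = 0.712 m³/s × 3.156e+07 s/yr = 2.247e+07 m³/yr.
Steady-state CSTR mass balance: W = Q·C + k·V·C, so C = W/(Q + kV).
Q + kV = 2.247e+07 + 17·3.12e+07 = 5.529e+08 m³/yr.
C = 234/5.529e+08 = 4.232e-07 kg/m³ = 0.0004232 mg/L = 0.4232 µg/L.

0.423 µg/L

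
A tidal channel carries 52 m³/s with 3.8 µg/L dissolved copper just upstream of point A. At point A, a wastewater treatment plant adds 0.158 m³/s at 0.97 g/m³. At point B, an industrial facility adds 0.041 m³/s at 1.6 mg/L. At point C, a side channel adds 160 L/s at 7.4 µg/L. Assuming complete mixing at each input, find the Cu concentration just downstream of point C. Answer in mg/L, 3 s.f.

3.8 µg/L = 0.0038 mg/L.
After input A: C = (52·0.0038 + 0.158·0.97) / 52.16 = 0.006727 mg/L.
After input B: C = (52.16·0.006727 + 0.041·1.6) / 52.2 = 0.007978 mg/L.
160 L/s = 0.16 m³/s.
7.4 µg/L = 0.0074 mg/L.
After input C: C = (52.2·0.007978 + 0.16·0.0074) / 52.36 = 0.007977 mg/L.

0.00798 mg/L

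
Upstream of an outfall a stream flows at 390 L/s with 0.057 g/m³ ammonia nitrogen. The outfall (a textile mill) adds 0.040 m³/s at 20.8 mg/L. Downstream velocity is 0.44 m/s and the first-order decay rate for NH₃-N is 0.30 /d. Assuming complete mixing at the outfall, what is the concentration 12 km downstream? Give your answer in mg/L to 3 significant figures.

390 L/s = 0.39 m³/s.
After complete mixing, C₀ = (0.04·20.8 + 0.39·0.057) / 0.43 = 1.987 mg/L.
Travel time t = 1.2e+04 m / 0.44 m/s = 2.727e+04 s = 0.3157 d.
C = 1.987·exp(−0.30·0.3157) = 1.987·0.9096 = 1.807 mg/L.

1.81 mg/L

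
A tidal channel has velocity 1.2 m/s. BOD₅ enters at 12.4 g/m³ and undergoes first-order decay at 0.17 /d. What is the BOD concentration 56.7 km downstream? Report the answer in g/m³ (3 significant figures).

11.3 g/m³

Travel time t = 56.7 km / 1.2 m/s = 5.67e+04/1.2 = 4.725e+04 s = 0.5469 d.
First-order decay: C = 12.4·exp(−0.17·0.5469) = 12.4·0.9112 = 11.3 g/m³.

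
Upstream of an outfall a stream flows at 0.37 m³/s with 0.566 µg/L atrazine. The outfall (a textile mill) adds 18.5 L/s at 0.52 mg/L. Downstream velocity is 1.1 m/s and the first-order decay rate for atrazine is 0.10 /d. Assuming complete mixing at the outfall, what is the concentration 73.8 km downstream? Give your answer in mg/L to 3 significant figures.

0.0234 mg/L

18.5 L/s = 0.0185 m³/s.
0.566 µg/L = 0.000566 mg/L.
After complete mixing, C₀ = (0.0185·0.52 + 0.37·0.000566) / 0.3885 = 0.0253 mg/L.
Travel time t = 7.38e+04 m / 1.1 m/s = 6.709e+04 s = 0.7765 d.
C = 0.0253·exp(−0.10·0.7765) = 0.0253·0.9253 = 0.02341 mg/L.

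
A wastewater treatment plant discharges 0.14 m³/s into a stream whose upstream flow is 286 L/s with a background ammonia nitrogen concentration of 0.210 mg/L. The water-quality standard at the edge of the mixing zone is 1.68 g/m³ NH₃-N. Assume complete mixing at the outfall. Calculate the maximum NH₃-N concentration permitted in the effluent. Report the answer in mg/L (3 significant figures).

4.68 mg/L

286 L/s = 0.286 m³/s.
Mass balance: 1.68·0.426 = 0.14·Cₑ + 0.286·0.21.
Cₑ = (0.7157 − 0.06006) / 0.14 = 4.683 mg/L.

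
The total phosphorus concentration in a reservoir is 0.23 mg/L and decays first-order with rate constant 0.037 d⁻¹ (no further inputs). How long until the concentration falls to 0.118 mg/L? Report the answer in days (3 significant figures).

t = ln(C₀/C)/k = ln(0.23/0.118)/0.037 = 0.6674/0.037 = 18.04 d.

18.0 d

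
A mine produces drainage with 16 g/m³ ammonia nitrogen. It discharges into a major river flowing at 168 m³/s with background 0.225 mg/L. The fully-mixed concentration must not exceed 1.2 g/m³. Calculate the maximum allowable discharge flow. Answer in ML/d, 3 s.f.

Mass balance at complete mixing: C_std·(Q_w + Q_r) = Q_w·C_e + Q_r·C_b.
Rearranging, Q_w = Q_r·(C_std − C_b)/(C_e − C_std) = 168·(1.2 − 0.225) / (16 − 1.2) = 11.07 m³/s.
= 956.2 ML/d.

956 ML/d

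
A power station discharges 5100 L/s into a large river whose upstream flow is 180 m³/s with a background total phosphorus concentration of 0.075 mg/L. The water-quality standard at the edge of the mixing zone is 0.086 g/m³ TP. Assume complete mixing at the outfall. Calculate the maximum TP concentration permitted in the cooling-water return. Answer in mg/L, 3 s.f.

0.474 mg/L

5100 L/s = 5.1 m³/s.
Mass balance: 0.086·185.1 = 5.1·Cₑ + 180·0.075.
Cₑ = (15.92 − 13.5) / 5.1 = 0.4742 mg/L.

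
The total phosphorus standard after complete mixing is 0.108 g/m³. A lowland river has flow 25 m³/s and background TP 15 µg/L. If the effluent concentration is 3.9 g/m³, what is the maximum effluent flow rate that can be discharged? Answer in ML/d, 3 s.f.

53.0 ML/d

15 µg/L = 0.015 mg/L.
Mass balance at complete mixing: C_std·(Q_w + Q_r) = Q_w·C_e + Q_r·C_b.
Rearranging, Q_w = Q_r·(C_std − C_b)/(C_e − C_std) = 25·(0.108 − 0.015) / (3.9 − 0.108) = 0.6131 m³/s.
= 52.97 ML/d.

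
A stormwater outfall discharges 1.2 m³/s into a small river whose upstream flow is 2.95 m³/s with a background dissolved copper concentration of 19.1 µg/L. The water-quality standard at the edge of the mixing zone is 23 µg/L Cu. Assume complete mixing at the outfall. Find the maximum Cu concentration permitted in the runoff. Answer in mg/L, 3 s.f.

0.0326 mg/L

19.1 µg/L = 0.0191 mg/L.
23 µg/L = 0.023 mg/L.
Mass balance: 0.023·4.15 = 1.2·Cₑ + 2.95·0.0191.
Cₑ = (0.09545 − 0.05635) / 1.2 = 0.03259 mg/L.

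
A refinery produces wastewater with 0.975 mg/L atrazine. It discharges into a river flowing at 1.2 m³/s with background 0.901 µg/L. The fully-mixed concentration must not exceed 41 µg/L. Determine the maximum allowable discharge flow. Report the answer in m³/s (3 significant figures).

0.0515 m³/s

0.901 µg/L = 0.000901 mg/L.
41 µg/L = 0.041 mg/L.
Mass balance at complete mixing: C_std·(Q_w + Q_r) = Q_w·C_e + Q_r·C_b.
Rearranging, Q_w = Q_r·(C_std − C_b)/(C_e − C_std) = 1.2·(0.041 − 0.000901) / (0.975 − 0.041) = 0.05152 m³/s.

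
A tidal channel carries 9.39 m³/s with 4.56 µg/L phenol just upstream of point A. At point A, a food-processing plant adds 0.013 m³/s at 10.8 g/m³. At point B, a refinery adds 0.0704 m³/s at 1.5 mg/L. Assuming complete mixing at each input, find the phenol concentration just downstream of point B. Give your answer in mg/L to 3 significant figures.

0.0305 mg/L

4.56 µg/L = 0.00456 mg/L.
After input A: C = (9.39·0.00456 + 0.013·10.8) / 9.403 = 0.01949 mg/L.
After input B: C = (9.403·0.01949 + 0.0704·1.5) / 9.473 = 0.03049 mg/L.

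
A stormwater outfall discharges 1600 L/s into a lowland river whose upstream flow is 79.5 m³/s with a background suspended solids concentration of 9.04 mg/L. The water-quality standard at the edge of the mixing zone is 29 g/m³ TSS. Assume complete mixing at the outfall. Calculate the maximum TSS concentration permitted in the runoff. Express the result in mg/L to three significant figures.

1020 mg/L

1600 L/s = 1.6 m³/s.
Mass balance: 29·81.1 = 1.6·Cₑ + 79.5·9.04.
Cₑ = (2352 − 718.7) / 1.6 = 1021 mg/L.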